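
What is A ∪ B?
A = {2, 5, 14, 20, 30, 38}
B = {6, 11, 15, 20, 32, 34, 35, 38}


Set A = {2, 5, 14, 20, 30, 38}
Set B = {6, 11, 15, 20, 32, 34, 35, 38}
A ∪ B includes all elements in either set.
Elements from A: {2, 5, 14, 20, 30, 38}
Elements from B not already included: {6, 11, 15, 32, 34, 35}
A ∪ B = {2, 5, 6, 11, 14, 15, 20, 30, 32, 34, 35, 38}

{2, 5, 6, 11, 14, 15, 20, 30, 32, 34, 35, 38}


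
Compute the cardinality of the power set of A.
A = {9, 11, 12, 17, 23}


Set A = {9, 11, 12, 17, 23}
|A| = 5
The power set P(A) contains all subsets of A.
|P(A)| = 2^|A| = 2^5 = 32

32


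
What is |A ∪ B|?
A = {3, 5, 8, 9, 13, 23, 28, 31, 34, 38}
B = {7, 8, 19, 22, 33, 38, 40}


Set A = {3, 5, 8, 9, 13, 23, 28, 31, 34, 38}, |A| = 10
Set B = {7, 8, 19, 22, 33, 38, 40}, |B| = 7
A ∩ B = {8, 38}, |A ∩ B| = 2
|A ∪ B| = |A| + |B| - |A ∩ B| = 10 + 7 - 2 = 15

15


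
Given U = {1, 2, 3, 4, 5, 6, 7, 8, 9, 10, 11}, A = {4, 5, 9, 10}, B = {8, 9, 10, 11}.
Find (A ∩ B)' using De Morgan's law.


U = {1, 2, 3, 4, 5, 6, 7, 8, 9, 10, 11}
A = {4, 5, 9, 10}, B = {8, 9, 10, 11}
A ∩ B = {9, 10}
(A ∩ B)' = U \ (A ∩ B) = {1, 2, 3, 4, 5, 6, 7, 8, 11}
Verification via A' ∪ B': A' = {1, 2, 3, 6, 7, 8, 11}, B' = {1, 2, 3, 4, 5, 6, 7}
A' ∪ B' = {1, 2, 3, 4, 5, 6, 7, 8, 11} ✓

{1, 2, 3, 4, 5, 6, 7, 8, 11}


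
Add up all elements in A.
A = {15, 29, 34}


Set A = {15, 29, 34}
Sum = 15 + 29 + 34 = 78

78


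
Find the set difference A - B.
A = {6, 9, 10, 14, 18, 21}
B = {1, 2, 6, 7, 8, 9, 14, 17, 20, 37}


Set A = {6, 9, 10, 14, 18, 21}
Set B = {1, 2, 6, 7, 8, 9, 14, 17, 20, 37}
A \ B includes elements in A that are not in B.
Check each element of A:
6 (in B, remove), 9 (in B, remove), 10 (not in B, keep), 14 (in B, remove), 18 (not in B, keep), 21 (not in B, keep)
A \ B = {10, 18, 21}

{10, 18, 21}


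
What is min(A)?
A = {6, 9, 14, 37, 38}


Set A = {6, 9, 14, 37, 38}
Elements in ascending order: 6, 9, 14, 37, 38
The smallest element is 6.

6


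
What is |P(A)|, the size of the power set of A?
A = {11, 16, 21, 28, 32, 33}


Set A = {11, 16, 21, 28, 32, 33}
|A| = 6
The power set P(A) contains all subsets of A.
|P(A)| = 2^|A| = 2^6 = 64

64


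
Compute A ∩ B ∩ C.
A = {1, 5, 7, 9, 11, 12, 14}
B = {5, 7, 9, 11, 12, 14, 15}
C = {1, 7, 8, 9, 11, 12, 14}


Set A = {1, 5, 7, 9, 11, 12, 14}
Set B = {5, 7, 9, 11, 12, 14, 15}
Set C = {1, 7, 8, 9, 11, 12, 14}
First, A ∩ B = {5, 7, 9, 11, 12, 14}
Then, (A ∩ B) ∩ C = {7, 9, 11, 12, 14}

{7, 9, 11, 12, 14}


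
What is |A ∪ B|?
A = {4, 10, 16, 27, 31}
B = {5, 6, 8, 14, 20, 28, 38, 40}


Set A = {4, 10, 16, 27, 31}, |A| = 5
Set B = {5, 6, 8, 14, 20, 28, 38, 40}, |B| = 8
A ∩ B = {}, |A ∩ B| = 0
|A ∪ B| = |A| + |B| - |A ∩ B| = 5 + 8 - 0 = 13

13


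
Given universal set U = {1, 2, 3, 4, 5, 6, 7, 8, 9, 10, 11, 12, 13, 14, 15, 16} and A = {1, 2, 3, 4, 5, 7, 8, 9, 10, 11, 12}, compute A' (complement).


Universal set U = {1, 2, 3, 4, 5, 6, 7, 8, 9, 10, 11, 12, 13, 14, 15, 16}
Set A = {1, 2, 3, 4, 5, 7, 8, 9, 10, 11, 12}
A' = U \ A = elements in U but not in A
Checking each element of U:
1 (in A, exclude), 2 (in A, exclude), 3 (in A, exclude), 4 (in A, exclude), 5 (in A, exclude), 6 (not in A, include), 7 (in A, exclude), 8 (in A, exclude), 9 (in A, exclude), 10 (in A, exclude), 11 (in A, exclude), 12 (in A, exclude), 13 (not in A, include), 14 (not in A, include), 15 (not in A, include), 16 (not in A, include)
A' = {6, 13, 14, 15, 16}

{6, 13, 14, 15, 16}


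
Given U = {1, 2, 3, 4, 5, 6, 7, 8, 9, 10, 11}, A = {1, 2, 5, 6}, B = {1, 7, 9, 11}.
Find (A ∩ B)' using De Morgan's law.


U = {1, 2, 3, 4, 5, 6, 7, 8, 9, 10, 11}
A = {1, 2, 5, 6}, B = {1, 7, 9, 11}
A ∩ B = {1}
(A ∩ B)' = U \ (A ∩ B) = {2, 3, 4, 5, 6, 7, 8, 9, 10, 11}
Verification via A' ∪ B': A' = {3, 4, 7, 8, 9, 10, 11}, B' = {2, 3, 4, 5, 6, 8, 10}
A' ∪ B' = {2, 3, 4, 5, 6, 7, 8, 9, 10, 11} ✓

{2, 3, 4, 5, 6, 7, 8, 9, 10, 11}


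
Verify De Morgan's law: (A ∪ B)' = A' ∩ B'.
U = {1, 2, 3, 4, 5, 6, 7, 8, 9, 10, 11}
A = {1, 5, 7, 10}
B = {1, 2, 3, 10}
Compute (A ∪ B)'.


U = {1, 2, 3, 4, 5, 6, 7, 8, 9, 10, 11}
A = {1, 5, 7, 10}, B = {1, 2, 3, 10}
A ∪ B = {1, 2, 3, 5, 7, 10}
(A ∪ B)' = U \ (A ∪ B) = {4, 6, 8, 9, 11}
Verification via A' ∩ B': A' = {2, 3, 4, 6, 8, 9, 11}, B' = {4, 5, 6, 7, 8, 9, 11}
A' ∩ B' = {4, 6, 8, 9, 11} ✓

{4, 6, 8, 9, 11}


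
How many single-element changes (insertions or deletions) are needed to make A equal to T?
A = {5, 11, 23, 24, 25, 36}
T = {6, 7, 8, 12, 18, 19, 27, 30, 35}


Set A = {5, 11, 23, 24, 25, 36}
Set T = {6, 7, 8, 12, 18, 19, 27, 30, 35}
Elements to remove from A (in A, not in T): {5, 11, 23, 24, 25, 36} → 6 removals
Elements to add to A (in T, not in A): {6, 7, 8, 12, 18, 19, 27, 30, 35} → 9 additions
Total edits = 6 + 9 = 15

15


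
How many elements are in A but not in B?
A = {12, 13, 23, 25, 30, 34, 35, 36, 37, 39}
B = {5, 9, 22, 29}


Set A = {12, 13, 23, 25, 30, 34, 35, 36, 37, 39}
Set B = {5, 9, 22, 29}
A \ B = {12, 13, 23, 25, 30, 34, 35, 36, 37, 39}
|A \ B| = 10

10


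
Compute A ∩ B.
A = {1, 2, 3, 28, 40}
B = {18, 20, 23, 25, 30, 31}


Set A = {1, 2, 3, 28, 40}
Set B = {18, 20, 23, 25, 30, 31}
A ∩ B includes only elements in both sets.
Check each element of A against B:
1 ✗, 2 ✗, 3 ✗, 28 ✗, 40 ✗
A ∩ B = {}

{}


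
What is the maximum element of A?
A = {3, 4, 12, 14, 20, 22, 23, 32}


Set A = {3, 4, 12, 14, 20, 22, 23, 32}
Elements in ascending order: 3, 4, 12, 14, 20, 22, 23, 32
The largest element is 32.

32


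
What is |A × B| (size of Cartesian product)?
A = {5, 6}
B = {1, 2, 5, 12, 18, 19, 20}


Set A = {5, 6} has 2 elements.
Set B = {1, 2, 5, 12, 18, 19, 20} has 7 elements.
|A × B| = |A| × |B| = 2 × 7 = 14

14


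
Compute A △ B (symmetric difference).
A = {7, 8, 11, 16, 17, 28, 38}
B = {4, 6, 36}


Set A = {7, 8, 11, 16, 17, 28, 38}
Set B = {4, 6, 36}
A △ B = (A \ B) ∪ (B \ A)
Elements in A but not B: {7, 8, 11, 16, 17, 28, 38}
Elements in B but not A: {4, 6, 36}
A △ B = {4, 6, 7, 8, 11, 16, 17, 28, 36, 38}

{4, 6, 7, 8, 11, 16, 17, 28, 36, 38}


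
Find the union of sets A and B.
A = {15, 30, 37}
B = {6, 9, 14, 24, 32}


Set A = {15, 30, 37}
Set B = {6, 9, 14, 24, 32}
A ∪ B includes all elements in either set.
Elements from A: {15, 30, 37}
Elements from B not already included: {6, 9, 14, 24, 32}
A ∪ B = {6, 9, 14, 15, 24, 30, 32, 37}

{6, 9, 14, 15, 24, 30, 32, 37}


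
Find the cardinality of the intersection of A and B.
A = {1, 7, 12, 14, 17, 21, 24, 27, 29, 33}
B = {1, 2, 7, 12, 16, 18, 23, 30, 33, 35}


Set A = {1, 7, 12, 14, 17, 21, 24, 27, 29, 33}
Set B = {1, 2, 7, 12, 16, 18, 23, 30, 33, 35}
A ∩ B = {1, 7, 12, 33}
|A ∩ B| = 4

4


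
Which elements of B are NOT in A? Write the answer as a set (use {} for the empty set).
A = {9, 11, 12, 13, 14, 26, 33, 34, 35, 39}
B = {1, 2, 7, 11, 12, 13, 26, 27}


Set A = {9, 11, 12, 13, 14, 26, 33, 34, 35, 39}
Set B = {1, 2, 7, 11, 12, 13, 26, 27}
Check each element of B against A:
1 ∉ A (include), 2 ∉ A (include), 7 ∉ A (include), 11 ∈ A, 12 ∈ A, 13 ∈ A, 26 ∈ A, 27 ∉ A (include)
Elements of B not in A: {1, 2, 7, 27}

{1, 2, 7, 27}


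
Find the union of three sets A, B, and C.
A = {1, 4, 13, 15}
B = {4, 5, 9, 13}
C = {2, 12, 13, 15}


Set A = {1, 4, 13, 15}
Set B = {4, 5, 9, 13}
Set C = {2, 12, 13, 15}
First, A ∪ B = {1, 4, 5, 9, 13, 15}
Then, (A ∪ B) ∪ C = {1, 2, 4, 5, 9, 12, 13, 15}

{1, 2, 4, 5, 9, 12, 13, 15}


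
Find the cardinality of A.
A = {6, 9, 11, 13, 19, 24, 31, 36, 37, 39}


Set A = {6, 9, 11, 13, 19, 24, 31, 36, 37, 39}
Listing elements: 6, 9, 11, 13, 19, 24, 31, 36, 37, 39
Counting: 10 elements
|A| = 10

10


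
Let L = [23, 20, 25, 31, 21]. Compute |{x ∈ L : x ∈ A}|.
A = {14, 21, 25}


Set A = {14, 21, 25}
Candidates: [23, 20, 25, 31, 21]
Check each candidate:
23 ∉ A, 20 ∉ A, 25 ∈ A, 31 ∉ A, 21 ∈ A
Count of candidates in A: 2

2


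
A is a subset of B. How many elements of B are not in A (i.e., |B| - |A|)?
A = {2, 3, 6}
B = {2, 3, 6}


Set A = {2, 3, 6}, |A| = 3
Set B = {2, 3, 6}, |B| = 3
Since A ⊆ B: B \ A = {}
|B| - |A| = 3 - 3 = 0

0


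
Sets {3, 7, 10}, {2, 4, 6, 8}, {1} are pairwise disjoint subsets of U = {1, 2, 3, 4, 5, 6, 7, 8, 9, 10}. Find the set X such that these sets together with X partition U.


U = {1, 2, 3, 4, 5, 6, 7, 8, 9, 10}
Shown blocks: {3, 7, 10}, {2, 4, 6, 8}, {1}
A partition's blocks are pairwise disjoint and cover U, so the missing block = U \ (union of shown blocks).
Union of shown blocks: {1, 2, 3, 4, 6, 7, 8, 10}
Missing block = U \ (union) = {5, 9}

{5, 9}


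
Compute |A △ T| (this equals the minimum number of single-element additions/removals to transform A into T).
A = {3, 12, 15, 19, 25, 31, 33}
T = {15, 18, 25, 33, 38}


Set A = {3, 12, 15, 19, 25, 31, 33}
Set T = {15, 18, 25, 33, 38}
Elements to remove from A (in A, not in T): {3, 12, 19, 31} → 4 removals
Elements to add to A (in T, not in A): {18, 38} → 2 additions
Total edits = 4 + 2 = 6

6


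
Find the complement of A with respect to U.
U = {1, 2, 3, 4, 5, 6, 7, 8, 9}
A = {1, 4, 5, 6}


Universal set U = {1, 2, 3, 4, 5, 6, 7, 8, 9}
Set A = {1, 4, 5, 6}
A' = U \ A = elements in U but not in A
Checking each element of U:
1 (in A, exclude), 2 (not in A, include), 3 (not in A, include), 4 (in A, exclude), 5 (in A, exclude), 6 (in A, exclude), 7 (not in A, include), 8 (not in A, include), 9 (not in A, include)
A' = {2, 3, 7, 8, 9}

{2, 3, 7, 8, 9}


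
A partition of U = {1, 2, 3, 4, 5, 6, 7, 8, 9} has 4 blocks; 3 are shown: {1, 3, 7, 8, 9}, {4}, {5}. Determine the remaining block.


U = {1, 2, 3, 4, 5, 6, 7, 8, 9}
Shown blocks: {1, 3, 7, 8, 9}, {4}, {5}
A partition's blocks are pairwise disjoint and cover U, so the missing block = U \ (union of shown blocks).
Union of shown blocks: {1, 3, 4, 5, 7, 8, 9}
Missing block = U \ (union) = {2, 6}

{2, 6}


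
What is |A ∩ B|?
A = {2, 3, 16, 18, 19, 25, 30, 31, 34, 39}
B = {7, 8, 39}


Set A = {2, 3, 16, 18, 19, 25, 30, 31, 34, 39}
Set B = {7, 8, 39}
A ∩ B = {39}
|A ∩ B| = 1

1


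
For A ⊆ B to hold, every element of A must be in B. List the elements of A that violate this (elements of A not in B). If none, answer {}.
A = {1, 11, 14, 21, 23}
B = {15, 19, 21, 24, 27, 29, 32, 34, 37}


Set A = {1, 11, 14, 21, 23}
Set B = {15, 19, 21, 24, 27, 29, 32, 34, 37}
Check each element of A against B:
1 ∉ B (include), 11 ∉ B (include), 14 ∉ B (include), 21 ∈ B, 23 ∉ B (include)
Elements of A not in B: {1, 11, 14, 23}

{1, 11, 14, 23}


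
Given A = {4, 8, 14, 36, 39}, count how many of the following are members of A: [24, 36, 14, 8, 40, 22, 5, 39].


Set A = {4, 8, 14, 36, 39}
Candidates: [24, 36, 14, 8, 40, 22, 5, 39]
Check each candidate:
24 ∉ A, 36 ∈ A, 14 ∈ A, 8 ∈ A, 40 ∉ A, 22 ∉ A, 5 ∉ A, 39 ∈ A
Count of candidates in A: 4

4


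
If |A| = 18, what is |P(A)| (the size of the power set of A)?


The set has 18 elements.
The power set contains all possible subsets.
|P(A)| = 2^|A| = 2^18 = 262144

262144


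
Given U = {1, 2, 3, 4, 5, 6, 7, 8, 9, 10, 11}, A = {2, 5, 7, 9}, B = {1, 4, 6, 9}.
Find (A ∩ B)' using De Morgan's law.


U = {1, 2, 3, 4, 5, 6, 7, 8, 9, 10, 11}
A = {2, 5, 7, 9}, B = {1, 4, 6, 9}
A ∩ B = {9}
(A ∩ B)' = U \ (A ∩ B) = {1, 2, 3, 4, 5, 6, 7, 8, 10, 11}
Verification via A' ∪ B': A' = {1, 3, 4, 6, 8, 10, 11}, B' = {2, 3, 5, 7, 8, 10, 11}
A' ∪ B' = {1, 2, 3, 4, 5, 6, 7, 8, 10, 11} ✓

{1, 2, 3, 4, 5, 6, 7, 8, 10, 11}


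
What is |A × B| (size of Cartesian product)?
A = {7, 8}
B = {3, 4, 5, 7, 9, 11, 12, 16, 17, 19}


Set A = {7, 8} has 2 elements.
Set B = {3, 4, 5, 7, 9, 11, 12, 16, 17, 19} has 10 elements.
|A × B| = |A| × |B| = 2 × 10 = 20

20


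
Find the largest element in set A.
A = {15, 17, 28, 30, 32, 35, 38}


Set A = {15, 17, 28, 30, 32, 35, 38}
Elements in ascending order: 15, 17, 28, 30, 32, 35, 38
The largest element is 38.

38


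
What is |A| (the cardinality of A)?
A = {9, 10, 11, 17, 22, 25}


Set A = {9, 10, 11, 17, 22, 25}
Listing elements: 9, 10, 11, 17, 22, 25
Counting: 6 elements
|A| = 6

6


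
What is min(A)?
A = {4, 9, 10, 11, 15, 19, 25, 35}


Set A = {4, 9, 10, 11, 15, 19, 25, 35}
Elements in ascending order: 4, 9, 10, 11, 15, 19, 25, 35
The smallest element is 4.

4


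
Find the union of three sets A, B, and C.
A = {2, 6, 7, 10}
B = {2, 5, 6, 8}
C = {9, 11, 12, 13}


Set A = {2, 6, 7, 10}
Set B = {2, 5, 6, 8}
Set C = {9, 11, 12, 13}
First, A ∪ B = {2, 5, 6, 7, 8, 10}
Then, (A ∪ B) ∪ C = {2, 5, 6, 7, 8, 9, 10, 11, 12, 13}

{2, 5, 6, 7, 8, 9, 10, 11, 12, 13}


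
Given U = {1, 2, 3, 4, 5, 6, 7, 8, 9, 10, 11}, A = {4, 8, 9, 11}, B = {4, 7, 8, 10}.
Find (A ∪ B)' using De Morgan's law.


U = {1, 2, 3, 4, 5, 6, 7, 8, 9, 10, 11}
A = {4, 8, 9, 11}, B = {4, 7, 8, 10}
A ∪ B = {4, 7, 8, 9, 10, 11}
(A ∪ B)' = U \ (A ∪ B) = {1, 2, 3, 5, 6}
Verification via A' ∩ B': A' = {1, 2, 3, 5, 6, 7, 10}, B' = {1, 2, 3, 5, 6, 9, 11}
A' ∩ B' = {1, 2, 3, 5, 6} ✓

{1, 2, 3, 5, 6}


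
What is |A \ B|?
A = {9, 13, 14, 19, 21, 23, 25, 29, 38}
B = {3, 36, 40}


Set A = {9, 13, 14, 19, 21, 23, 25, 29, 38}
Set B = {3, 36, 40}
A \ B = {9, 13, 14, 19, 21, 23, 25, 29, 38}
|A \ B| = 9

9


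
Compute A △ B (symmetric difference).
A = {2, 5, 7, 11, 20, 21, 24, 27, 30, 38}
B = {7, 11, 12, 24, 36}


Set A = {2, 5, 7, 11, 20, 21, 24, 27, 30, 38}
Set B = {7, 11, 12, 24, 36}
A △ B = (A \ B) ∪ (B \ A)
Elements in A but not B: {2, 5, 20, 21, 27, 30, 38}
Elements in B but not A: {12, 36}
A △ B = {2, 5, 12, 20, 21, 27, 30, 36, 38}

{2, 5, 12, 20, 21, 27, 30, 36, 38}


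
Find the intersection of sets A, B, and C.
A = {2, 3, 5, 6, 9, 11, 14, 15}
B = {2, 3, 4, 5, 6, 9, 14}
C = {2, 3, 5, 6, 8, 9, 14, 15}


Set A = {2, 3, 5, 6, 9, 11, 14, 15}
Set B = {2, 3, 4, 5, 6, 9, 14}
Set C = {2, 3, 5, 6, 8, 9, 14, 15}
First, A ∩ B = {2, 3, 5, 6, 9, 14}
Then, (A ∩ B) ∩ C = {2, 3, 5, 6, 9, 14}

{2, 3, 5, 6, 9, 14}


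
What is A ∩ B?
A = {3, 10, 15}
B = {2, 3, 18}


Set A = {3, 10, 15}
Set B = {2, 3, 18}
A ∩ B includes only elements in both sets.
Check each element of A against B:
3 ✓, 10 ✗, 15 ✗
A ∩ B = {3}

{3}


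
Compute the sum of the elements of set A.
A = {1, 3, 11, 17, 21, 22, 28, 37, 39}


Set A = {1, 3, 11, 17, 21, 22, 28, 37, 39}
Sum = 1 + 3 + 11 + 17 + 21 + 22 + 28 + 37 + 39 = 179

179


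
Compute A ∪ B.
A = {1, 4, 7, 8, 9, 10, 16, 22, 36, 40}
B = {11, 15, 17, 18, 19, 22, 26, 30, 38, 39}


Set A = {1, 4, 7, 8, 9, 10, 16, 22, 36, 40}
Set B = {11, 15, 17, 18, 19, 22, 26, 30, 38, 39}
A ∪ B includes all elements in either set.
Elements from A: {1, 4, 7, 8, 9, 10, 16, 22, 36, 40}
Elements from B not already included: {11, 15, 17, 18, 19, 26, 30, 38, 39}
A ∪ B = {1, 4, 7, 8, 9, 10, 11, 15, 16, 17, 18, 19, 22, 26, 30, 36, 38, 39, 40}

{1, 4, 7, 8, 9, 10, 11, 15, 16, 17, 18, 19, 22, 26, 30, 36, 38, 39, 40}


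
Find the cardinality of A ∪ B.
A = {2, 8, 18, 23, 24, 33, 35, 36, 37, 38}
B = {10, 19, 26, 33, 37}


Set A = {2, 8, 18, 23, 24, 33, 35, 36, 37, 38}, |A| = 10
Set B = {10, 19, 26, 33, 37}, |B| = 5
A ∩ B = {33, 37}, |A ∩ B| = 2
|A ∪ B| = |A| + |B| - |A ∩ B| = 10 + 5 - 2 = 13

13


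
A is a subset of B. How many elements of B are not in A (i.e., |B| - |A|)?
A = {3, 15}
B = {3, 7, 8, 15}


Set A = {3, 15}, |A| = 2
Set B = {3, 7, 8, 15}, |B| = 4
Since A ⊆ B: B \ A = {7, 8}
|B| - |A| = 4 - 2 = 2

2


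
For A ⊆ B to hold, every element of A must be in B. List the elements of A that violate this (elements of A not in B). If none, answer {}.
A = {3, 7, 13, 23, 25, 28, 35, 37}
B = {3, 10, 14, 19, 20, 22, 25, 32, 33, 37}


Set A = {3, 7, 13, 23, 25, 28, 35, 37}
Set B = {3, 10, 14, 19, 20, 22, 25, 32, 33, 37}
Check each element of A against B:
3 ∈ B, 7 ∉ B (include), 13 ∉ B (include), 23 ∉ B (include), 25 ∈ B, 28 ∉ B (include), 35 ∉ B (include), 37 ∈ B
Elements of A not in B: {7, 13, 23, 28, 35}

{7, 13, 23, 28, 35}


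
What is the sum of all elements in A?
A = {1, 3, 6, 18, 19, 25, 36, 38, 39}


Set A = {1, 3, 6, 18, 19, 25, 36, 38, 39}
Sum = 1 + 3 + 6 + 18 + 19 + 25 + 36 + 38 + 39 = 185

185


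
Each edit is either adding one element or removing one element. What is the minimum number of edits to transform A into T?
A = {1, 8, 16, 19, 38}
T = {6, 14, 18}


Set A = {1, 8, 16, 19, 38}
Set T = {6, 14, 18}
Elements to remove from A (in A, not in T): {1, 8, 16, 19, 38} → 5 removals
Elements to add to A (in T, not in A): {6, 14, 18} → 3 additions
Total edits = 5 + 3 = 8

8


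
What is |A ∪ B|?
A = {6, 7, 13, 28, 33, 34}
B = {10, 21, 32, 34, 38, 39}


Set A = {6, 7, 13, 28, 33, 34}, |A| = 6
Set B = {10, 21, 32, 34, 38, 39}, |B| = 6
A ∩ B = {34}, |A ∩ B| = 1
|A ∪ B| = |A| + |B| - |A ∩ B| = 6 + 6 - 1 = 11

11


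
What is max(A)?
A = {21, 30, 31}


Set A = {21, 30, 31}
Elements in ascending order: 21, 30, 31
The largest element is 31.

31


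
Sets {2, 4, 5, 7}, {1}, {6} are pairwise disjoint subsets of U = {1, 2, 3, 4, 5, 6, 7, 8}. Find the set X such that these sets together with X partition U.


U = {1, 2, 3, 4, 5, 6, 7, 8}
Shown blocks: {2, 4, 5, 7}, {1}, {6}
A partition's blocks are pairwise disjoint and cover U, so the missing block = U \ (union of shown blocks).
Union of shown blocks: {1, 2, 4, 5, 6, 7}
Missing block = U \ (union) = {3, 8}

{3, 8}


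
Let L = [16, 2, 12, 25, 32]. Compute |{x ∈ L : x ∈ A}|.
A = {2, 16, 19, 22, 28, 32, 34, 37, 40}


Set A = {2, 16, 19, 22, 28, 32, 34, 37, 40}
Candidates: [16, 2, 12, 25, 32]
Check each candidate:
16 ∈ A, 2 ∈ A, 12 ∉ A, 25 ∉ A, 32 ∈ A
Count of candidates in A: 3

3


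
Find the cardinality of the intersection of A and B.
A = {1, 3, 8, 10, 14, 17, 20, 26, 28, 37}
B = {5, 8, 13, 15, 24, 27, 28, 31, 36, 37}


Set A = {1, 3, 8, 10, 14, 17, 20, 26, 28, 37}
Set B = {5, 8, 13, 15, 24, 27, 28, 31, 36, 37}
A ∩ B = {8, 28, 37}
|A ∩ B| = 3

3


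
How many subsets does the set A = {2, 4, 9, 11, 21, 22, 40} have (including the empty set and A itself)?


Set A = {2, 4, 9, 11, 21, 22, 40}
|A| = 7
The power set P(A) contains all subsets of A.
|P(A)| = 2^|A| = 2^7 = 128

128


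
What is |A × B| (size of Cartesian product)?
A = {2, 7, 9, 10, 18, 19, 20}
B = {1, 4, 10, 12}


Set A = {2, 7, 9, 10, 18, 19, 20} has 7 elements.
Set B = {1, 4, 10, 12} has 4 elements.
|A × B| = |A| × |B| = 7 × 4 = 28

28


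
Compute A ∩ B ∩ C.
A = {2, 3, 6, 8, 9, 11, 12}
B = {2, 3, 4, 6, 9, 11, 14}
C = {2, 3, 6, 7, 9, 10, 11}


Set A = {2, 3, 6, 8, 9, 11, 12}
Set B = {2, 3, 4, 6, 9, 11, 14}
Set C = {2, 3, 6, 7, 9, 10, 11}
First, A ∩ B = {2, 3, 6, 9, 11}
Then, (A ∩ B) ∩ C = {2, 3, 6, 9, 11}

{2, 3, 6, 9, 11}


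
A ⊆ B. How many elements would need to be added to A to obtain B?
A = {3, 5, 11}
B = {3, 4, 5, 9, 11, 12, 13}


Set A = {3, 5, 11}, |A| = 3
Set B = {3, 4, 5, 9, 11, 12, 13}, |B| = 7
Since A ⊆ B: B \ A = {4, 9, 12, 13}
|B| - |A| = 7 - 3 = 4

4


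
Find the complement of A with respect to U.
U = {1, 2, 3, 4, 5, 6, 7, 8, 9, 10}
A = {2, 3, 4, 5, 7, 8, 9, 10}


Universal set U = {1, 2, 3, 4, 5, 6, 7, 8, 9, 10}
Set A = {2, 3, 4, 5, 7, 8, 9, 10}
A' = U \ A = elements in U but not in A
Checking each element of U:
1 (not in A, include), 2 (in A, exclude), 3 (in A, exclude), 4 (in A, exclude), 5 (in A, exclude), 6 (not in A, include), 7 (in A, exclude), 8 (in A, exclude), 9 (in A, exclude), 10 (in A, exclude)
A' = {1, 6}

{1, 6}


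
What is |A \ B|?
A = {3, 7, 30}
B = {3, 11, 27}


Set A = {3, 7, 30}
Set B = {3, 11, 27}
A \ B = {7, 30}
|A \ B| = 2

2


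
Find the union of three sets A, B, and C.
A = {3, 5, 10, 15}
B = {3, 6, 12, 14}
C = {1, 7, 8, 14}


Set A = {3, 5, 10, 15}
Set B = {3, 6, 12, 14}
Set C = {1, 7, 8, 14}
First, A ∪ B = {3, 5, 6, 10, 12, 14, 15}
Then, (A ∪ B) ∪ C = {1, 3, 5, 6, 7, 8, 10, 12, 14, 15}

{1, 3, 5, 6, 7, 8, 10, 12, 14, 15}


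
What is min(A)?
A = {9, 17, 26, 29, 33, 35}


Set A = {9, 17, 26, 29, 33, 35}
Elements in ascending order: 9, 17, 26, 29, 33, 35
The smallest element is 9.

9


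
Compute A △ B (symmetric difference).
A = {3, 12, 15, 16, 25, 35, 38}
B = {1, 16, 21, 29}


Set A = {3, 12, 15, 16, 25, 35, 38}
Set B = {1, 16, 21, 29}
A △ B = (A \ B) ∪ (B \ A)
Elements in A but not B: {3, 12, 15, 25, 35, 38}
Elements in B but not A: {1, 21, 29}
A △ B = {1, 3, 12, 15, 21, 25, 29, 35, 38}

{1, 3, 12, 15, 21, 25, 29, 35, 38}


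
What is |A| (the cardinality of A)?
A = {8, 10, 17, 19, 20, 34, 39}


Set A = {8, 10, 17, 19, 20, 34, 39}
Listing elements: 8, 10, 17, 19, 20, 34, 39
Counting: 7 elements
|A| = 7

7


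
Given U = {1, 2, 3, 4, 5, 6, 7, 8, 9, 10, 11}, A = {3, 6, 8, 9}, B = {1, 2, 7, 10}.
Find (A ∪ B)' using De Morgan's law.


U = {1, 2, 3, 4, 5, 6, 7, 8, 9, 10, 11}
A = {3, 6, 8, 9}, B = {1, 2, 7, 10}
A ∪ B = {1, 2, 3, 6, 7, 8, 9, 10}
(A ∪ B)' = U \ (A ∪ B) = {4, 5, 11}
Verification via A' ∩ B': A' = {1, 2, 4, 5, 7, 10, 11}, B' = {3, 4, 5, 6, 8, 9, 11}
A' ∩ B' = {4, 5, 11} ✓

{4, 5, 11}


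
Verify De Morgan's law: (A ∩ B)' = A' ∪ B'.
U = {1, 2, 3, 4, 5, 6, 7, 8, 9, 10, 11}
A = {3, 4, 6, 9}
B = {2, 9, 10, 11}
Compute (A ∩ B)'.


U = {1, 2, 3, 4, 5, 6, 7, 8, 9, 10, 11}
A = {3, 4, 6, 9}, B = {2, 9, 10, 11}
A ∩ B = {9}
(A ∩ B)' = U \ (A ∩ B) = {1, 2, 3, 4, 5, 6, 7, 8, 10, 11}
Verification via A' ∪ B': A' = {1, 2, 5, 7, 8, 10, 11}, B' = {1, 3, 4, 5, 6, 7, 8}
A' ∪ B' = {1, 2, 3, 4, 5, 6, 7, 8, 10, 11} ✓

{1, 2, 3, 4, 5, 6, 7, 8, 10, 11}


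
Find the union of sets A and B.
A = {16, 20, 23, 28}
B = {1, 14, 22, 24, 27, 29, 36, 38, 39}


Set A = {16, 20, 23, 28}
Set B = {1, 14, 22, 24, 27, 29, 36, 38, 39}
A ∪ B includes all elements in either set.
Elements from A: {16, 20, 23, 28}
Elements from B not already included: {1, 14, 22, 24, 27, 29, 36, 38, 39}
A ∪ B = {1, 14, 16, 20, 22, 23, 24, 27, 28, 29, 36, 38, 39}

{1, 14, 16, 20, 22, 23, 24, 27, 28, 29, 36, 38, 39}


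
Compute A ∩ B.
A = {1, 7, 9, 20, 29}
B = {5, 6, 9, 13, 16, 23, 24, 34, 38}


Set A = {1, 7, 9, 20, 29}
Set B = {5, 6, 9, 13, 16, 23, 24, 34, 38}
A ∩ B includes only elements in both sets.
Check each element of A against B:
1 ✗, 7 ✗, 9 ✓, 20 ✗, 29 ✗
A ∩ B = {9}

{9}


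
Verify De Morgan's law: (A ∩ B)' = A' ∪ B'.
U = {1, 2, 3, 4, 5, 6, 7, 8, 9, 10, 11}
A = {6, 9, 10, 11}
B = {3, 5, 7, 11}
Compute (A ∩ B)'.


U = {1, 2, 3, 4, 5, 6, 7, 8, 9, 10, 11}
A = {6, 9, 10, 11}, B = {3, 5, 7, 11}
A ∩ B = {11}
(A ∩ B)' = U \ (A ∩ B) = {1, 2, 3, 4, 5, 6, 7, 8, 9, 10}
Verification via A' ∪ B': A' = {1, 2, 3, 4, 5, 7, 8}, B' = {1, 2, 4, 6, 8, 9, 10}
A' ∪ B' = {1, 2, 3, 4, 5, 6, 7, 8, 9, 10} ✓

{1, 2, 3, 4, 5, 6, 7, 8, 9, 10}


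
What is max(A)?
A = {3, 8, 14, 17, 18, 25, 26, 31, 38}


Set A = {3, 8, 14, 17, 18, 25, 26, 31, 38}
Elements in ascending order: 3, 8, 14, 17, 18, 25, 26, 31, 38
The largest element is 38.

38


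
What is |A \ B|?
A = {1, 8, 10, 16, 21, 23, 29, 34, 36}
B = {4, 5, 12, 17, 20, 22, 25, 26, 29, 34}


Set A = {1, 8, 10, 16, 21, 23, 29, 34, 36}
Set B = {4, 5, 12, 17, 20, 22, 25, 26, 29, 34}
A \ B = {1, 8, 10, 16, 21, 23, 36}
|A \ B| = 7

7


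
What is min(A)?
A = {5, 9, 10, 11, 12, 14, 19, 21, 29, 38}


Set A = {5, 9, 10, 11, 12, 14, 19, 21, 29, 38}
Elements in ascending order: 5, 9, 10, 11, 12, 14, 19, 21, 29, 38
The smallest element is 5.

5


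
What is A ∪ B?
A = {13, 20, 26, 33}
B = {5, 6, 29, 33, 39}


Set A = {13, 20, 26, 33}
Set B = {5, 6, 29, 33, 39}
A ∪ B includes all elements in either set.
Elements from A: {13, 20, 26, 33}
Elements from B not already included: {5, 6, 29, 39}
A ∪ B = {5, 6, 13, 20, 26, 29, 33, 39}

{5, 6, 13, 20, 26, 29, 33, 39}


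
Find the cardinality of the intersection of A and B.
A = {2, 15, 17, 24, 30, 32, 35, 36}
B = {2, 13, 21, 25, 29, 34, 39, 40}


Set A = {2, 15, 17, 24, 30, 32, 35, 36}
Set B = {2, 13, 21, 25, 29, 34, 39, 40}
A ∩ B = {2}
|A ∩ B| = 1

1


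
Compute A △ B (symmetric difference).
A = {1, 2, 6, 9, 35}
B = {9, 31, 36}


Set A = {1, 2, 6, 9, 35}
Set B = {9, 31, 36}
A △ B = (A \ B) ∪ (B \ A)
Elements in A but not B: {1, 2, 6, 35}
Elements in B but not A: {31, 36}
A △ B = {1, 2, 6, 31, 35, 36}

{1, 2, 6, 31, 35, 36}


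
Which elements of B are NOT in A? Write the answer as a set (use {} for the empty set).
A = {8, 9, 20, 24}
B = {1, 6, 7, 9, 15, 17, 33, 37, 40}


Set A = {8, 9, 20, 24}
Set B = {1, 6, 7, 9, 15, 17, 33, 37, 40}
Check each element of B against A:
1 ∉ A (include), 6 ∉ A (include), 7 ∉ A (include), 9 ∈ A, 15 ∉ A (include), 17 ∉ A (include), 33 ∉ A (include), 37 ∉ A (include), 40 ∉ A (include)
Elements of B not in A: {1, 6, 7, 15, 17, 33, 37, 40}

{1, 6, 7, 15, 17, 33, 37, 40}


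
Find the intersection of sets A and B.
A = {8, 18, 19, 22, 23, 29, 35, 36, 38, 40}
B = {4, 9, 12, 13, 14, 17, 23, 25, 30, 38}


Set A = {8, 18, 19, 22, 23, 29, 35, 36, 38, 40}
Set B = {4, 9, 12, 13, 14, 17, 23, 25, 30, 38}
A ∩ B includes only elements in both sets.
Check each element of A against B:
8 ✗, 18 ✗, 19 ✗, 22 ✗, 23 ✓, 29 ✗, 35 ✗, 36 ✗, 38 ✓, 40 ✗
A ∩ B = {23, 38}

{23, 38}


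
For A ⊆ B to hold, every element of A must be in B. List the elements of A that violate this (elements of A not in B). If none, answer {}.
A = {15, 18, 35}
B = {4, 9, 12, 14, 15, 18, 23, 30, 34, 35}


Set A = {15, 18, 35}
Set B = {4, 9, 12, 14, 15, 18, 23, 30, 34, 35}
Check each element of A against B:
15 ∈ B, 18 ∈ B, 35 ∈ B
Elements of A not in B: {}

{}


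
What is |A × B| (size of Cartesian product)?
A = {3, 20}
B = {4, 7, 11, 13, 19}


Set A = {3, 20} has 2 elements.
Set B = {4, 7, 11, 13, 19} has 5 elements.
|A × B| = |A| × |B| = 2 × 5 = 10

10


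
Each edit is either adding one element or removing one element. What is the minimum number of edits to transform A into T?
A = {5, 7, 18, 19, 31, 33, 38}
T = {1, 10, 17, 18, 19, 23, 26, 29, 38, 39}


Set A = {5, 7, 18, 19, 31, 33, 38}
Set T = {1, 10, 17, 18, 19, 23, 26, 29, 38, 39}
Elements to remove from A (in A, not in T): {5, 7, 31, 33} → 4 removals
Elements to add to A (in T, not in A): {1, 10, 17, 23, 26, 29, 39} → 7 additions
Total edits = 4 + 7 = 11

11


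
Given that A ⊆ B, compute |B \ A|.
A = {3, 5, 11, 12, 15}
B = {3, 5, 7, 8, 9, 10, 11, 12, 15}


Set A = {3, 5, 11, 12, 15}, |A| = 5
Set B = {3, 5, 7, 8, 9, 10, 11, 12, 15}, |B| = 9
Since A ⊆ B: B \ A = {7, 8, 9, 10}
|B| - |A| = 9 - 5 = 4

4


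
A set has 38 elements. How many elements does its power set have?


The set has 38 elements.
The power set contains all possible subsets.
|P(A)| = 2^|A| = 2^38 = 274877906944

274877906944


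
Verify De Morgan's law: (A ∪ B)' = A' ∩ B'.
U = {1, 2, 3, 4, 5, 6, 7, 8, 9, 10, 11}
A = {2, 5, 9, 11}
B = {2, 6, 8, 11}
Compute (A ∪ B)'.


U = {1, 2, 3, 4, 5, 6, 7, 8, 9, 10, 11}
A = {2, 5, 9, 11}, B = {2, 6, 8, 11}
A ∪ B = {2, 5, 6, 8, 9, 11}
(A ∪ B)' = U \ (A ∪ B) = {1, 3, 4, 7, 10}
Verification via A' ∩ B': A' = {1, 3, 4, 6, 7, 8, 10}, B' = {1, 3, 4, 5, 7, 9, 10}
A' ∩ B' = {1, 3, 4, 7, 10} ✓

{1, 3, 4, 7, 10}


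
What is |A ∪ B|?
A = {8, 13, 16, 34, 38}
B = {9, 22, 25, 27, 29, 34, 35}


Set A = {8, 13, 16, 34, 38}, |A| = 5
Set B = {9, 22, 25, 27, 29, 34, 35}, |B| = 7
A ∩ B = {34}, |A ∩ B| = 1
|A ∪ B| = |A| + |B| - |A ∩ B| = 5 + 7 - 1 = 11

11


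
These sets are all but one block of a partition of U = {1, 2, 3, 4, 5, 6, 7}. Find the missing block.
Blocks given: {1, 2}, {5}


U = {1, 2, 3, 4, 5, 6, 7}
Shown blocks: {1, 2}, {5}
A partition's blocks are pairwise disjoint and cover U, so the missing block = U \ (union of shown blocks).
Union of shown blocks: {1, 2, 5}
Missing block = U \ (union) = {3, 4, 6, 7}

{3, 4, 6, 7}


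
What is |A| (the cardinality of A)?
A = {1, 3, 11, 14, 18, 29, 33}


Set A = {1, 3, 11, 14, 18, 29, 33}
Listing elements: 1, 3, 11, 14, 18, 29, 33
Counting: 7 elements
|A| = 7

7


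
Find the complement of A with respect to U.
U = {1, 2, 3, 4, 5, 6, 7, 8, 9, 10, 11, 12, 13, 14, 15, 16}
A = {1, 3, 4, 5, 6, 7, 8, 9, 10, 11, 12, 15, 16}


Universal set U = {1, 2, 3, 4, 5, 6, 7, 8, 9, 10, 11, 12, 13, 14, 15, 16}
Set A = {1, 3, 4, 5, 6, 7, 8, 9, 10, 11, 12, 15, 16}
A' = U \ A = elements in U but not in A
Checking each element of U:
1 (in A, exclude), 2 (not in A, include), 3 (in A, exclude), 4 (in A, exclude), 5 (in A, exclude), 6 (in A, exclude), 7 (in A, exclude), 8 (in A, exclude), 9 (in A, exclude), 10 (in A, exclude), 11 (in A, exclude), 12 (in A, exclude), 13 (not in A, include), 14 (not in A, include), 15 (in A, exclude), 16 (in A, exclude)
A' = {2, 13, 14}

{2, 13, 14}


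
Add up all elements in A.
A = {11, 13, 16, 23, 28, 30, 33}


Set A = {11, 13, 16, 23, 28, 30, 33}
Sum = 11 + 13 + 16 + 23 + 28 + 30 + 33 = 154

154


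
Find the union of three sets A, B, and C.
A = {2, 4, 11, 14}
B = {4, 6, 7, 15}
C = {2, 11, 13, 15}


Set A = {2, 4, 11, 14}
Set B = {4, 6, 7, 15}
Set C = {2, 11, 13, 15}
First, A ∪ B = {2, 4, 6, 7, 11, 14, 15}
Then, (A ∪ B) ∪ C = {2, 4, 6, 7, 11, 13, 14, 15}

{2, 4, 6, 7, 11, 13, 14, 15}


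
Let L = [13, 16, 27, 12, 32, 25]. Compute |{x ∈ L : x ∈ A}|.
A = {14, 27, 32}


Set A = {14, 27, 32}
Candidates: [13, 16, 27, 12, 32, 25]
Check each candidate:
13 ∉ A, 16 ∉ A, 27 ∈ A, 12 ∉ A, 32 ∈ A, 25 ∉ A
Count of candidates in A: 2

2


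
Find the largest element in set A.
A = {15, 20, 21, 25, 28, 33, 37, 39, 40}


Set A = {15, 20, 21, 25, 28, 33, 37, 39, 40}
Elements in ascending order: 15, 20, 21, 25, 28, 33, 37, 39, 40
The largest element is 40.

40


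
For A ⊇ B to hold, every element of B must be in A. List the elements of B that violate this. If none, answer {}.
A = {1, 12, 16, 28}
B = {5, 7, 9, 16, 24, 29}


Set A = {1, 12, 16, 28}
Set B = {5, 7, 9, 16, 24, 29}
Check each element of B against A:
5 ∉ A (include), 7 ∉ A (include), 9 ∉ A (include), 16 ∈ A, 24 ∉ A (include), 29 ∉ A (include)
Elements of B not in A: {5, 7, 9, 24, 29}

{5, 7, 9, 24, 29}


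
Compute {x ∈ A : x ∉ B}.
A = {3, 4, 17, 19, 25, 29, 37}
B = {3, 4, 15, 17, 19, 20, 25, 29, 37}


Set A = {3, 4, 17, 19, 25, 29, 37}
Set B = {3, 4, 15, 17, 19, 20, 25, 29, 37}
Check each element of A against B:
3 ∈ B, 4 ∈ B, 17 ∈ B, 19 ∈ B, 25 ∈ B, 29 ∈ B, 37 ∈ B
Elements of A not in B: {}

{}


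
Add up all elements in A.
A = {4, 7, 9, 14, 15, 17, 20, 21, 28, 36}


Set A = {4, 7, 9, 14, 15, 17, 20, 21, 28, 36}
Sum = 4 + 7 + 9 + 14 + 15 + 17 + 20 + 21 + 28 + 36 = 171

171


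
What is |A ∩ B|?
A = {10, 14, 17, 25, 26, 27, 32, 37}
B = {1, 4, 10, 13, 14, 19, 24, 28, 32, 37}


Set A = {10, 14, 17, 25, 26, 27, 32, 37}
Set B = {1, 4, 10, 13, 14, 19, 24, 28, 32, 37}
A ∩ B = {10, 14, 32, 37}
|A ∩ B| = 4

4


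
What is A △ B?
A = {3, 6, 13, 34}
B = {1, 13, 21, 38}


Set A = {3, 6, 13, 34}
Set B = {1, 13, 21, 38}
A △ B = (A \ B) ∪ (B \ A)
Elements in A but not B: {3, 6, 34}
Elements in B but not A: {1, 21, 38}
A △ B = {1, 3, 6, 21, 34, 38}

{1, 3, 6, 21, 34, 38}


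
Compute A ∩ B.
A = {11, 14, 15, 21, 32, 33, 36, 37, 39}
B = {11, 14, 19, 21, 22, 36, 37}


Set A = {11, 14, 15, 21, 32, 33, 36, 37, 39}
Set B = {11, 14, 19, 21, 22, 36, 37}
A ∩ B includes only elements in both sets.
Check each element of A against B:
11 ✓, 14 ✓, 15 ✗, 21 ✓, 32 ✗, 33 ✗, 36 ✓, 37 ✓, 39 ✗
A ∩ B = {11, 14, 21, 36, 37}

{11, 14, 21, 36, 37}


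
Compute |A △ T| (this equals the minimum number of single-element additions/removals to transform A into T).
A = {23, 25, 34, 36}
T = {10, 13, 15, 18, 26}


Set A = {23, 25, 34, 36}
Set T = {10, 13, 15, 18, 26}
Elements to remove from A (in A, not in T): {23, 25, 34, 36} → 4 removals
Elements to add to A (in T, not in A): {10, 13, 15, 18, 26} → 5 additions
Total edits = 4 + 5 = 9

9


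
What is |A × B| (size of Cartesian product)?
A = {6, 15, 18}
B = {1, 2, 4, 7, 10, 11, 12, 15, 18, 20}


Set A = {6, 15, 18} has 3 elements.
Set B = {1, 2, 4, 7, 10, 11, 12, 15, 18, 20} has 10 elements.
|A × B| = |A| × |B| = 3 × 10 = 30

30


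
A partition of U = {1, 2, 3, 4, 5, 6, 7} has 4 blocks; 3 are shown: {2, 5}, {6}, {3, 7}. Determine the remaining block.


U = {1, 2, 3, 4, 5, 6, 7}
Shown blocks: {2, 5}, {6}, {3, 7}
A partition's blocks are pairwise disjoint and cover U, so the missing block = U \ (union of shown blocks).
Union of shown blocks: {2, 3, 5, 6, 7}
Missing block = U \ (union) = {1, 4}

{1, 4}


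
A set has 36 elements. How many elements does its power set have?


The set has 36 elements.
The power set contains all possible subsets.
|P(A)| = 2^|A| = 2^36 = 68719476736

68719476736


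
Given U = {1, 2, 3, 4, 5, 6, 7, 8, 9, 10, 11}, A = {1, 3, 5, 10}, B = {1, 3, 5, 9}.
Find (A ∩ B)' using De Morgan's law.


U = {1, 2, 3, 4, 5, 6, 7, 8, 9, 10, 11}
A = {1, 3, 5, 10}, B = {1, 3, 5, 9}
A ∩ B = {1, 3, 5}
(A ∩ B)' = U \ (A ∩ B) = {2, 4, 6, 7, 8, 9, 10, 11}
Verification via A' ∪ B': A' = {2, 4, 6, 7, 8, 9, 11}, B' = {2, 4, 6, 7, 8, 10, 11}
A' ∪ B' = {2, 4, 6, 7, 8, 9, 10, 11} ✓

{2, 4, 6, 7, 8, 9, 10, 11}


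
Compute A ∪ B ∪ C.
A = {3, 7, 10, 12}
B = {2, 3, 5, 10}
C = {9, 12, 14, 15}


Set A = {3, 7, 10, 12}
Set B = {2, 3, 5, 10}
Set C = {9, 12, 14, 15}
First, A ∪ B = {2, 3, 5, 7, 10, 12}
Then, (A ∪ B) ∪ C = {2, 3, 5, 7, 9, 10, 12, 14, 15}

{2, 3, 5, 7, 9, 10, 12, 14, 15}


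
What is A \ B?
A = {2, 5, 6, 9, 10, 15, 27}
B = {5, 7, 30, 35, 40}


Set A = {2, 5, 6, 9, 10, 15, 27}
Set B = {5, 7, 30, 35, 40}
A \ B includes elements in A that are not in B.
Check each element of A:
2 (not in B, keep), 5 (in B, remove), 6 (not in B, keep), 9 (not in B, keep), 10 (not in B, keep), 15 (not in B, keep), 27 (not in B, keep)
A \ B = {2, 6, 9, 10, 15, 27}

{2, 6, 9, 10, 15, 27}


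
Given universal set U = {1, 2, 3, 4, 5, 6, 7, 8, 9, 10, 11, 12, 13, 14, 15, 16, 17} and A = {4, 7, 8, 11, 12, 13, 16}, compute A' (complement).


Universal set U = {1, 2, 3, 4, 5, 6, 7, 8, 9, 10, 11, 12, 13, 14, 15, 16, 17}
Set A = {4, 7, 8, 11, 12, 13, 16}
A' = U \ A = elements in U but not in A
Checking each element of U:
1 (not in A, include), 2 (not in A, include), 3 (not in A, include), 4 (in A, exclude), 5 (not in A, include), 6 (not in A, include), 7 (in A, exclude), 8 (in A, exclude), 9 (not in A, include), 10 (not in A, include), 11 (in A, exclude), 12 (in A, exclude), 13 (in A, exclude), 14 (not in A, include), 15 (not in A, include), 16 (in A, exclude), 17 (not in A, include)
A' = {1, 2, 3, 5, 6, 9, 10, 14, 15, 17}

{1, 2, 3, 5, 6, 9, 10, 14, 15, 17}


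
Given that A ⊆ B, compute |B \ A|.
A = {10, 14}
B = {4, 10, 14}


Set A = {10, 14}, |A| = 2
Set B = {4, 10, 14}, |B| = 3
Since A ⊆ B: B \ A = {4}
|B| - |A| = 3 - 2 = 1

1


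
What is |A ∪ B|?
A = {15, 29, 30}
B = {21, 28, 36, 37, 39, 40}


Set A = {15, 29, 30}, |A| = 3
Set B = {21, 28, 36, 37, 39, 40}, |B| = 6
A ∩ B = {}, |A ∩ B| = 0
|A ∪ B| = |A| + |B| - |A ∩ B| = 3 + 6 - 0 = 9

9


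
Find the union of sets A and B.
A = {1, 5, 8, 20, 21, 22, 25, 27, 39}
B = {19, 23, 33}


Set A = {1, 5, 8, 20, 21, 22, 25, 27, 39}
Set B = {19, 23, 33}
A ∪ B includes all elements in either set.
Elements from A: {1, 5, 8, 20, 21, 22, 25, 27, 39}
Elements from B not already included: {19, 23, 33}
A ∪ B = {1, 5, 8, 19, 20, 21, 22, 23, 25, 27, 33, 39}

{1, 5, 8, 19, 20, 21, 22, 23, 25, 27, 33, 39}


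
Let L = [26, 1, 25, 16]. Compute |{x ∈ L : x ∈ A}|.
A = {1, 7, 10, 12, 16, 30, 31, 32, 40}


Set A = {1, 7, 10, 12, 16, 30, 31, 32, 40}
Candidates: [26, 1, 25, 16]
Check each candidate:
26 ∉ A, 1 ∈ A, 25 ∉ A, 16 ∈ A
Count of candidates in A: 2

2


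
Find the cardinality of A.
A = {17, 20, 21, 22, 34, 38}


Set A = {17, 20, 21, 22, 34, 38}
Listing elements: 17, 20, 21, 22, 34, 38
Counting: 6 elements
|A| = 6

6


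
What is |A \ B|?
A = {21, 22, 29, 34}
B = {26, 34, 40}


Set A = {21, 22, 29, 34}
Set B = {26, 34, 40}
A \ B = {21, 22, 29}
|A \ B| = 3

3


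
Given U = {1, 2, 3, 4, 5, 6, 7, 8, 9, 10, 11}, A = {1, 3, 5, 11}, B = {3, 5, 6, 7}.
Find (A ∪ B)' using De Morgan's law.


U = {1, 2, 3, 4, 5, 6, 7, 8, 9, 10, 11}
A = {1, 3, 5, 11}, B = {3, 5, 6, 7}
A ∪ B = {1, 3, 5, 6, 7, 11}
(A ∪ B)' = U \ (A ∪ B) = {2, 4, 8, 9, 10}
Verification via A' ∩ B': A' = {2, 4, 6, 7, 8, 9, 10}, B' = {1, 2, 4, 8, 9, 10, 11}
A' ∩ B' = {2, 4, 8, 9, 10} ✓

{2, 4, 8, 9, 10}


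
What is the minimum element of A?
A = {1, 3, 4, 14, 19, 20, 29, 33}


Set A = {1, 3, 4, 14, 19, 20, 29, 33}
Elements in ascending order: 1, 3, 4, 14, 19, 20, 29, 33
The smallest element is 1.

1


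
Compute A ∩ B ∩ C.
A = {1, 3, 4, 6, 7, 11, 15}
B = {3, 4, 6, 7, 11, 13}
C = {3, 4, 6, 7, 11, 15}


Set A = {1, 3, 4, 6, 7, 11, 15}
Set B = {3, 4, 6, 7, 11, 13}
Set C = {3, 4, 6, 7, 11, 15}
First, A ∩ B = {3, 4, 6, 7, 11}
Then, (A ∩ B) ∩ C = {3, 4, 6, 7, 11}

{3, 4, 6, 7, 11}


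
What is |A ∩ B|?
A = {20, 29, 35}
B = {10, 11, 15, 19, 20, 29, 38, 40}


Set A = {20, 29, 35}
Set B = {10, 11, 15, 19, 20, 29, 38, 40}
A ∩ B = {20, 29}
|A ∩ B| = 2

2


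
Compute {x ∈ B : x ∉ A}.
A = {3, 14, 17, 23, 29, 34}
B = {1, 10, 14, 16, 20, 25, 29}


Set A = {3, 14, 17, 23, 29, 34}
Set B = {1, 10, 14, 16, 20, 25, 29}
Check each element of B against A:
1 ∉ A (include), 10 ∉ A (include), 14 ∈ A, 16 ∉ A (include), 20 ∉ A (include), 25 ∉ A (include), 29 ∈ A
Elements of B not in A: {1, 10, 16, 20, 25}

{1, 10, 16, 20, 25}


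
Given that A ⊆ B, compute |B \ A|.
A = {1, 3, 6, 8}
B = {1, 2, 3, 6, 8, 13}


Set A = {1, 3, 6, 8}, |A| = 4
Set B = {1, 2, 3, 6, 8, 13}, |B| = 6
Since A ⊆ B: B \ A = {2, 13}
|B| - |A| = 6 - 4 = 2

2


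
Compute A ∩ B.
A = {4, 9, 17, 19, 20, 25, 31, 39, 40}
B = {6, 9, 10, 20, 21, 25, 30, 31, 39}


Set A = {4, 9, 17, 19, 20, 25, 31, 39, 40}
Set B = {6, 9, 10, 20, 21, 25, 30, 31, 39}
A ∩ B includes only elements in both sets.
Check each element of A against B:
4 ✗, 9 ✓, 17 ✗, 19 ✗, 20 ✓, 25 ✓, 31 ✓, 39 ✓, 40 ✗
A ∩ B = {9, 20, 25, 31, 39}

{9, 20, 25, 31, 39}


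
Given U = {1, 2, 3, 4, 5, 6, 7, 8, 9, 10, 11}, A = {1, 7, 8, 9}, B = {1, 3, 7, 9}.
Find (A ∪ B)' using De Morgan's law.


U = {1, 2, 3, 4, 5, 6, 7, 8, 9, 10, 11}
A = {1, 7, 8, 9}, B = {1, 3, 7, 9}
A ∪ B = {1, 3, 7, 8, 9}
(A ∪ B)' = U \ (A ∪ B) = {2, 4, 5, 6, 10, 11}
Verification via A' ∩ B': A' = {2, 3, 4, 5, 6, 10, 11}, B' = {2, 4, 5, 6, 8, 10, 11}
A' ∩ B' = {2, 4, 5, 6, 10, 11} ✓

{2, 4, 5, 6, 10, 11}


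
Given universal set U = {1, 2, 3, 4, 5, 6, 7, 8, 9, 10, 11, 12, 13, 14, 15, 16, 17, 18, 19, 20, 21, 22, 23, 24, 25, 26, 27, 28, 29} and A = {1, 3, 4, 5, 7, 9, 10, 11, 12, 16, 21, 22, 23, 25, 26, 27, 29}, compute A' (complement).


Universal set U = {1, 2, 3, 4, 5, 6, 7, 8, 9, 10, 11, 12, 13, 14, 15, 16, 17, 18, 19, 20, 21, 22, 23, 24, 25, 26, 27, 28, 29}
Set A = {1, 3, 4, 5, 7, 9, 10, 11, 12, 16, 21, 22, 23, 25, 26, 27, 29}
A' = U \ A = elements in U but not in A
Checking each element of U:
1 (in A, exclude), 2 (not in A, include), 3 (in A, exclude), 4 (in A, exclude), 5 (in A, exclude), 6 (not in A, include), 7 (in A, exclude), 8 (not in A, include), 9 (in A, exclude), 10 (in A, exclude), 11 (in A, exclude), 12 (in A, exclude), 13 (not in A, include), 14 (not in A, include), 15 (not in A, include), 16 (in A, exclude), 17 (not in A, include), 18 (not in A, include), 19 (not in A, include), 20 (not in A, include), 21 (in A, exclude), 22 (in A, exclude), 23 (in A, exclude), 24 (not in A, include), 25 (in A, exclude), 26 (in A, exclude), 27 (in A, exclude), 28 (not in A, include), 29 (in A, exclude)
A' = {2, 6, 8, 13, 14, 15, 17, 18, 19, 20, 24, 28}

{2, 6, 8, 13, 14, 15, 17, 18, 19, 20, 24, 28}
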